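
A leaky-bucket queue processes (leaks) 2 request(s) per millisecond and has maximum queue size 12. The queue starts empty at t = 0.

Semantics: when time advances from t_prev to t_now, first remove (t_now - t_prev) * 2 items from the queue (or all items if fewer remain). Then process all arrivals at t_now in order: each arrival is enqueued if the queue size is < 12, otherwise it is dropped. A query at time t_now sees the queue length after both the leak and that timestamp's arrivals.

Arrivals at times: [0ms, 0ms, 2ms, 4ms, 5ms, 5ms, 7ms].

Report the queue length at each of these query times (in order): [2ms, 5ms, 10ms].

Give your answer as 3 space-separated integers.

Queue lengths at query times:
  query t=2ms: backlog = 1
  query t=5ms: backlog = 2
  query t=10ms: backlog = 0

Answer: 1 2 0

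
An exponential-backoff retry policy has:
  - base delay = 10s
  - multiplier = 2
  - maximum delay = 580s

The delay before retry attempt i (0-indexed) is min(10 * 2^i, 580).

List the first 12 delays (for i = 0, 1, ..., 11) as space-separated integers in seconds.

Computing each delay:
  i=0: min(10*2^0, 580) = 10
  i=1: min(10*2^1, 580) = 20
  i=2: min(10*2^2, 580) = 40
  i=3: min(10*2^3, 580) = 80
  i=4: min(10*2^4, 580) = 160
  i=5: min(10*2^5, 580) = 320
  i=6: min(10*2^6, 580) = 580
  i=7: min(10*2^7, 580) = 580
  i=8: min(10*2^8, 580) = 580
  i=9: min(10*2^9, 580) = 580
  i=10: min(10*2^10, 580) = 580
  i=11: min(10*2^11, 580) = 580

Answer: 10 20 40 80 160 320 580 580 580 580 580 580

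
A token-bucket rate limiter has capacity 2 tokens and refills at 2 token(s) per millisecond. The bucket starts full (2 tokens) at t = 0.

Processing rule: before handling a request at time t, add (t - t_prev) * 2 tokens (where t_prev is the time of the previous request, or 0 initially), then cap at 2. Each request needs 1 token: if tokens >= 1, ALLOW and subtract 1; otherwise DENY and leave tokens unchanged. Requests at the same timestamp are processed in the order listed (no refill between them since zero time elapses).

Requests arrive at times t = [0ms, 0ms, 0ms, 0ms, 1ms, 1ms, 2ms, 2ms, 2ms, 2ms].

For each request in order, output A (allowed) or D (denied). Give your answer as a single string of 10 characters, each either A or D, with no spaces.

Answer: AADDAAAADD

Derivation:
Simulating step by step:
  req#1 t=0ms: ALLOW
  req#2 t=0ms: ALLOW
  req#3 t=0ms: DENY
  req#4 t=0ms: DENY
  req#5 t=1ms: ALLOW
  req#6 t=1ms: ALLOW
  req#7 t=2ms: ALLOW
  req#8 t=2ms: ALLOW
  req#9 t=2ms: DENY
  req#10 t=2ms: DENY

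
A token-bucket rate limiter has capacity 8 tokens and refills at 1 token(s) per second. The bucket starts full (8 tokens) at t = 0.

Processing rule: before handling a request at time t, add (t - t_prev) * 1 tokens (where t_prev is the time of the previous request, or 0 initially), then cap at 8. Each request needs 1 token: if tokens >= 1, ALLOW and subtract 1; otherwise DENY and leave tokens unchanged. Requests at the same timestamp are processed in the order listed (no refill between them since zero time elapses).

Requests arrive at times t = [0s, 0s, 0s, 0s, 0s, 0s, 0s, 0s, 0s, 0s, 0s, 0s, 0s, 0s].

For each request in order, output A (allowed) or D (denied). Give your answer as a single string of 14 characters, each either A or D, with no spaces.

Simulating step by step:
  req#1 t=0s: ALLOW
  req#2 t=0s: ALLOW
  req#3 t=0s: ALLOW
  req#4 t=0s: ALLOW
  req#5 t=0s: ALLOW
  req#6 t=0s: ALLOW
  req#7 t=0s: ALLOW
  req#8 t=0s: ALLOW
  req#9 t=0s: DENY
  req#10 t=0s: DENY
  req#11 t=0s: DENY
  req#12 t=0s: DENY
  req#13 t=0s: DENY
  req#14 t=0s: DENY

Answer: AAAAAAAADDDDDD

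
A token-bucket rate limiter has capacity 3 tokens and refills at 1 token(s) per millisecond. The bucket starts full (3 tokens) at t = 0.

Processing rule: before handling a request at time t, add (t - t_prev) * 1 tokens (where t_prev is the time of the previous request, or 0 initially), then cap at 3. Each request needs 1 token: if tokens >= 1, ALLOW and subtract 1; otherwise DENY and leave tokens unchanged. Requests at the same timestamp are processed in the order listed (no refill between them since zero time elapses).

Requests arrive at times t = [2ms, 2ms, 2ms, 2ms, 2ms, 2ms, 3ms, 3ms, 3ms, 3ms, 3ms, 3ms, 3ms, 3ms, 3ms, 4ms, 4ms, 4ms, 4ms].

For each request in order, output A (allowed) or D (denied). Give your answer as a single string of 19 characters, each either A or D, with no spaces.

Answer: AAADDDADDDDDDDDADDD

Derivation:
Simulating step by step:
  req#1 t=2ms: ALLOW
  req#2 t=2ms: ALLOW
  req#3 t=2ms: ALLOW
  req#4 t=2ms: DENY
  req#5 t=2ms: DENY
  req#6 t=2ms: DENY
  req#7 t=3ms: ALLOW
  req#8 t=3ms: DENY
  req#9 t=3ms: DENY
  req#10 t=3ms: DENY
  req#11 t=3ms: DENY
  req#12 t=3ms: DENY
  req#13 t=3ms: DENY
  req#14 t=3ms: DENY
  req#15 t=3ms: DENY
  req#16 t=4ms: ALLOW
  req#17 t=4ms: DENY
  req#18 t=4ms: DENY
  req#19 t=4ms: DENY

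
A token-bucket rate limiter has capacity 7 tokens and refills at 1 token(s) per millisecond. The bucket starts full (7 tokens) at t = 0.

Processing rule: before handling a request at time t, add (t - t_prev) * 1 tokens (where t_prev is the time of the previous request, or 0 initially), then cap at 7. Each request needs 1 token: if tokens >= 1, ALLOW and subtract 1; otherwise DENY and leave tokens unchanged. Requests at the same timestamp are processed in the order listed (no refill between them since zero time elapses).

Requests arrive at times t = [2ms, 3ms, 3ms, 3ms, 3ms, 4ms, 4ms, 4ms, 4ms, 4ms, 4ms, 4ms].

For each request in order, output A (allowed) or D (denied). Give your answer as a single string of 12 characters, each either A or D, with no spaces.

Simulating step by step:
  req#1 t=2ms: ALLOW
  req#2 t=3ms: ALLOW
  req#3 t=3ms: ALLOW
  req#4 t=3ms: ALLOW
  req#5 t=3ms: ALLOW
  req#6 t=4ms: ALLOW
  req#7 t=4ms: ALLOW
  req#8 t=4ms: ALLOW
  req#9 t=4ms: ALLOW
  req#10 t=4ms: DENY
  req#11 t=4ms: DENY
  req#12 t=4ms: DENY

Answer: AAAAAAAAADDD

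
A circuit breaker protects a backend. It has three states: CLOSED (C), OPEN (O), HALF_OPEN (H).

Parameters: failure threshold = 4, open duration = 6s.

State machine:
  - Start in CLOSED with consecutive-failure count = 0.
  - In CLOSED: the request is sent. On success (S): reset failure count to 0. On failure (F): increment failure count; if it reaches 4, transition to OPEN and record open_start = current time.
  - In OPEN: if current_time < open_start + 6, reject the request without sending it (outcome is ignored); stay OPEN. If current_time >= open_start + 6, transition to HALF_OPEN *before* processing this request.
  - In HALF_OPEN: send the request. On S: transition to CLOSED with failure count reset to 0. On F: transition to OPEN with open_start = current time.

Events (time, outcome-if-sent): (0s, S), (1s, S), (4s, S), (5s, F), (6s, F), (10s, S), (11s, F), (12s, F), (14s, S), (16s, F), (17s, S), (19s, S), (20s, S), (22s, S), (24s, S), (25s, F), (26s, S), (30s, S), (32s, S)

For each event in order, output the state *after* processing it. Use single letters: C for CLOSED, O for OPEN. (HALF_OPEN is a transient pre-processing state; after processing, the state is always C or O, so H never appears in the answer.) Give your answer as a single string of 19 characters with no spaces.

Answer: CCCCCCCCCCCCCCCCCCC

Derivation:
State after each event:
  event#1 t=0s outcome=S: state=CLOSED
  event#2 t=1s outcome=S: state=CLOSED
  event#3 t=4s outcome=S: state=CLOSED
  event#4 t=5s outcome=F: state=CLOSED
  event#5 t=6s outcome=F: state=CLOSED
  event#6 t=10s outcome=S: state=CLOSED
  event#7 t=11s outcome=F: state=CLOSED
  event#8 t=12s outcome=F: state=CLOSED
  event#9 t=14s outcome=S: state=CLOSED
  event#10 t=16s outcome=F: state=CLOSED
  event#11 t=17s outcome=S: state=CLOSED
  event#12 t=19s outcome=S: state=CLOSED
  event#13 t=20s outcome=S: state=CLOSED
  event#14 t=22s outcome=S: state=CLOSED
  event#15 t=24s outcome=S: state=CLOSED
  event#16 t=25s outcome=F: state=CLOSED
  event#17 t=26s outcome=S: state=CLOSED
  event#18 t=30s outcome=S: state=CLOSED
  event#19 t=32s outcome=S: state=CLOSED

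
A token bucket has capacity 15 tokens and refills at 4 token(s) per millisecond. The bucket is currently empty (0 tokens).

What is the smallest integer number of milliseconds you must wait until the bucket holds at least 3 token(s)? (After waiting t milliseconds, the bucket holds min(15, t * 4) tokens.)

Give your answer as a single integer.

Answer: 1

Derivation:
Need t * 4 >= 3, so t >= 3/4.
Smallest integer t = ceil(3/4) = 1.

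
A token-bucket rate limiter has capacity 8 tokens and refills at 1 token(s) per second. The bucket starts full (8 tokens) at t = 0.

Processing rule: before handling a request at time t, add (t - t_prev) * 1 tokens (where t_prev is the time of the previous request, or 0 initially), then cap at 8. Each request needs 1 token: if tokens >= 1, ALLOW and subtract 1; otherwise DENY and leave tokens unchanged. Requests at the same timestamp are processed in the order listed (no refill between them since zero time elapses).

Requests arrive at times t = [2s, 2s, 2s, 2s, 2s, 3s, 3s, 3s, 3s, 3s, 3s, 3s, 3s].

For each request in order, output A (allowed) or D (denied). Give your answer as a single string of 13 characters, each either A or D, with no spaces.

Answer: AAAAAAAAADDDD

Derivation:
Simulating step by step:
  req#1 t=2s: ALLOW
  req#2 t=2s: ALLOW
  req#3 t=2s: ALLOW
  req#4 t=2s: ALLOW
  req#5 t=2s: ALLOW
  req#6 t=3s: ALLOW
  req#7 t=3s: ALLOW
  req#8 t=3s: ALLOW
  req#9 t=3s: ALLOW
  req#10 t=3s: DENY
  req#11 t=3s: DENY
  req#12 t=3s: DENY
  req#13 t=3s: DENY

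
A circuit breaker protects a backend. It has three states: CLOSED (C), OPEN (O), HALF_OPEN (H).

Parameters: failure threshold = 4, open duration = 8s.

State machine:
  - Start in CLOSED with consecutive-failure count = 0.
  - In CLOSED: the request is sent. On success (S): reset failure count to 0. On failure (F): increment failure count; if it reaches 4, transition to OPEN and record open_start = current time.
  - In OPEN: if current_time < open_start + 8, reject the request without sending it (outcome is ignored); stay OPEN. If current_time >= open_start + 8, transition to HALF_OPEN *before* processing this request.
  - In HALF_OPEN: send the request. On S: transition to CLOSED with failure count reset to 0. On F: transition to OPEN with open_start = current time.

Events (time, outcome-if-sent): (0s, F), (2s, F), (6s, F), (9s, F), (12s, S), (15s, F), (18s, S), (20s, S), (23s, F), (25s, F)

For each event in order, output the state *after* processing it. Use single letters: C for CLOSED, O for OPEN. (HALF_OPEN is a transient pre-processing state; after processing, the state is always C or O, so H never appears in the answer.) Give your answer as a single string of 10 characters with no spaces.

Answer: CCCOOOCCCC

Derivation:
State after each event:
  event#1 t=0s outcome=F: state=CLOSED
  event#2 t=2s outcome=F: state=CLOSED
  event#3 t=6s outcome=F: state=CLOSED
  event#4 t=9s outcome=F: state=OPEN
  event#5 t=12s outcome=S: state=OPEN
  event#6 t=15s outcome=F: state=OPEN
  event#7 t=18s outcome=S: state=CLOSED
  event#8 t=20s outcome=S: state=CLOSED
  event#9 t=23s outcome=F: state=CLOSED
  event#10 t=25s outcome=F: state=CLOSED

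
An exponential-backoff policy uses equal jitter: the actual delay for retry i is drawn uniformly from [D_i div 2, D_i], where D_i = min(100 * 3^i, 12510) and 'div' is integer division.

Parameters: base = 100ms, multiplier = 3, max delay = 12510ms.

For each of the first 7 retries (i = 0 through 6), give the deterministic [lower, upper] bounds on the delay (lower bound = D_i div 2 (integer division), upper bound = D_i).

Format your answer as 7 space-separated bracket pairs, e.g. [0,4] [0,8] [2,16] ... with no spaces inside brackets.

Answer: [50,100] [150,300] [450,900] [1350,2700] [4050,8100] [6255,12510] [6255,12510]

Derivation:
Computing bounds per retry:
  i=0: D_i=min(100*3^0,12510)=100, bounds=[50,100]
  i=1: D_i=min(100*3^1,12510)=300, bounds=[150,300]
  i=2: D_i=min(100*3^2,12510)=900, bounds=[450,900]
  i=3: D_i=min(100*3^3,12510)=2700, bounds=[1350,2700]
  i=4: D_i=min(100*3^4,12510)=8100, bounds=[4050,8100]
  i=5: D_i=min(100*3^5,12510)=12510, bounds=[6255,12510]
  i=6: D_i=min(100*3^6,12510)=12510, bounds=[6255,12510]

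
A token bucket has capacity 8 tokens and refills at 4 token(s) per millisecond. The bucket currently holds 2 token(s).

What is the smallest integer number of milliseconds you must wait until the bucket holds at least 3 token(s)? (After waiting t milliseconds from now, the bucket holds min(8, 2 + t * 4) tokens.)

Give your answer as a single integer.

Need 2 + t * 4 >= 3, so t >= 1/4.
Smallest integer t = ceil(1/4) = 1.

Answer: 1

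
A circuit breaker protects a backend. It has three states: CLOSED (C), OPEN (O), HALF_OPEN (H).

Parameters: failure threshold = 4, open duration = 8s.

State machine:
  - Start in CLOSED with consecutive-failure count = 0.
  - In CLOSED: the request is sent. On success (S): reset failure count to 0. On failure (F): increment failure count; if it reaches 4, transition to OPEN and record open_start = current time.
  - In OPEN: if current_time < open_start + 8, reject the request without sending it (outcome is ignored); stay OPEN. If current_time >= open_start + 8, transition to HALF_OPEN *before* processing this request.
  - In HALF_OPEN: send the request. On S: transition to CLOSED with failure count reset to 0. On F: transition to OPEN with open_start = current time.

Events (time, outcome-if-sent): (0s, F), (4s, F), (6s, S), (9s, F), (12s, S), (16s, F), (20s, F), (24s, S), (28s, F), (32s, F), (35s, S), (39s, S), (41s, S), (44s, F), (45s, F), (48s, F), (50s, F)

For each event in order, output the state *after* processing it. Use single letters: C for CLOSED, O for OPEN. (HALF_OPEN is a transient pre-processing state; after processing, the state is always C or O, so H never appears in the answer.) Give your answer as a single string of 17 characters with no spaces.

State after each event:
  event#1 t=0s outcome=F: state=CLOSED
  event#2 t=4s outcome=F: state=CLOSED
  event#3 t=6s outcome=S: state=CLOSED
  event#4 t=9s outcome=F: state=CLOSED
  event#5 t=12s outcome=S: state=CLOSED
  event#6 t=16s outcome=F: state=CLOSED
  event#7 t=20s outcome=F: state=CLOSED
  event#8 t=24s outcome=S: state=CLOSED
  event#9 t=28s outcome=F: state=CLOSED
  event#10 t=32s outcome=F: state=CLOSED
  event#11 t=35s outcome=S: state=CLOSED
  event#12 t=39s outcome=S: state=CLOSED
  event#13 t=41s outcome=S: state=CLOSED
  event#14 t=44s outcome=F: state=CLOSED
  event#15 t=45s outcome=F: state=CLOSED
  event#16 t=48s outcome=F: state=CLOSED
  event#17 t=50s outcome=F: state=OPEN

Answer: CCCCCCCCCCCCCCCCO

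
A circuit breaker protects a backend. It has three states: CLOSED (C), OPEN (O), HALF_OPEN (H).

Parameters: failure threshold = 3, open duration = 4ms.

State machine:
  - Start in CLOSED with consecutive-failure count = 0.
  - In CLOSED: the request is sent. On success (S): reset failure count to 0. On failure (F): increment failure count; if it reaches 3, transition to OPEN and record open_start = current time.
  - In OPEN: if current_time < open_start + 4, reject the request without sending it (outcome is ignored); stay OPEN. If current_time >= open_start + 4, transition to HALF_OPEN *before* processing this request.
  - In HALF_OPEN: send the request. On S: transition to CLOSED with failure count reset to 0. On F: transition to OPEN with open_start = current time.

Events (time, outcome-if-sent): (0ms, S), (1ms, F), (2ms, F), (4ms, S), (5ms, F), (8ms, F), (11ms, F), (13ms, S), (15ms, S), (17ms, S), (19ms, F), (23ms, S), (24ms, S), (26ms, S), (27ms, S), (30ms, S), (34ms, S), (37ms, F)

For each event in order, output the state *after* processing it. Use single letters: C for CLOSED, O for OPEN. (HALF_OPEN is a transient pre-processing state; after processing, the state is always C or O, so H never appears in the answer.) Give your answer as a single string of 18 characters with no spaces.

State after each event:
  event#1 t=0ms outcome=S: state=CLOSED
  event#2 t=1ms outcome=F: state=CLOSED
  event#3 t=2ms outcome=F: state=CLOSED
  event#4 t=4ms outcome=S: state=CLOSED
  event#5 t=5ms outcome=F: state=CLOSED
  event#6 t=8ms outcome=F: state=CLOSED
  event#7 t=11ms outcome=F: state=OPEN
  event#8 t=13ms outcome=S: state=OPEN
  event#9 t=15ms outcome=S: state=CLOSED
  event#10 t=17ms outcome=S: state=CLOSED
  event#11 t=19ms outcome=F: state=CLOSED
  event#12 t=23ms outcome=S: state=CLOSED
  event#13 t=24ms outcome=S: state=CLOSED
  event#14 t=26ms outcome=S: state=CLOSED
  event#15 t=27ms outcome=S: state=CLOSED
  event#16 t=30ms outcome=S: state=CLOSED
  event#17 t=34ms outcome=S: state=CLOSED
  event#18 t=37ms outcome=F: state=CLOSED

Answer: CCCCCCOOCCCCCCCCCC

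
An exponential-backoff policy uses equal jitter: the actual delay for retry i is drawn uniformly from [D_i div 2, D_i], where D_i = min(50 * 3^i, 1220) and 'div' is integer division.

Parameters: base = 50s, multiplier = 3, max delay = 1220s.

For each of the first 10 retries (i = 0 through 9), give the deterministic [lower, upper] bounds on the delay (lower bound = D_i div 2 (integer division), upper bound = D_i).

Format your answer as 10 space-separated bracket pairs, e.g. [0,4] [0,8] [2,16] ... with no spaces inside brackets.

Answer: [25,50] [75,150] [225,450] [610,1220] [610,1220] [610,1220] [610,1220] [610,1220] [610,1220] [610,1220]

Derivation:
Computing bounds per retry:
  i=0: D_i=min(50*3^0,1220)=50, bounds=[25,50]
  i=1: D_i=min(50*3^1,1220)=150, bounds=[75,150]
  i=2: D_i=min(50*3^2,1220)=450, bounds=[225,450]
  i=3: D_i=min(50*3^3,1220)=1220, bounds=[610,1220]
  i=4: D_i=min(50*3^4,1220)=1220, bounds=[610,1220]
  i=5: D_i=min(50*3^5,1220)=1220, bounds=[610,1220]
  i=6: D_i=min(50*3^6,1220)=1220, bounds=[610,1220]
  i=7: D_i=min(50*3^7,1220)=1220, bounds=[610,1220]
  i=8: D_i=min(50*3^8,1220)=1220, bounds=[610,1220]
  i=9: D_i=min(50*3^9,1220)=1220, bounds=[610,1220]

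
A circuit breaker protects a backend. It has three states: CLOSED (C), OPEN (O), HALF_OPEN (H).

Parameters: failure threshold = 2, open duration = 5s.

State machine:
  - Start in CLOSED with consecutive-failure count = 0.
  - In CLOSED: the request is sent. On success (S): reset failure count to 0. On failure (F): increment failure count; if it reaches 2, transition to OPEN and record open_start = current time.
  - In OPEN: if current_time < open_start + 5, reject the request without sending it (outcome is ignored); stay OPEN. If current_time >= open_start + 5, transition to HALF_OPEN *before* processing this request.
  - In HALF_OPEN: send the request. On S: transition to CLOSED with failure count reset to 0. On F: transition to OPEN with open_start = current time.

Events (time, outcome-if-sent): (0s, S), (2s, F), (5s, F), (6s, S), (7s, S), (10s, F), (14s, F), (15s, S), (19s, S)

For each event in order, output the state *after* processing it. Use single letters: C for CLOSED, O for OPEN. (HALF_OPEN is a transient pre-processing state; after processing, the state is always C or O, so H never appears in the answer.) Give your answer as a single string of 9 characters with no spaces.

Answer: CCOOOOOCC

Derivation:
State after each event:
  event#1 t=0s outcome=S: state=CLOSED
  event#2 t=2s outcome=F: state=CLOSED
  event#3 t=5s outcome=F: state=OPEN
  event#4 t=6s outcome=S: state=OPEN
  event#5 t=7s outcome=S: state=OPEN
  event#6 t=10s outcome=F: state=OPEN
  event#7 t=14s outcome=F: state=OPEN
  event#8 t=15s outcome=S: state=CLOSED
  event#9 t=19s outcome=S: state=CLOSED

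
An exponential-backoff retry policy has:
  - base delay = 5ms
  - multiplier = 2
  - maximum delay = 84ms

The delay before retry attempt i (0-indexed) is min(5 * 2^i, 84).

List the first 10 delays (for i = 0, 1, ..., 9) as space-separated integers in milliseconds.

Computing each delay:
  i=0: min(5*2^0, 84) = 5
  i=1: min(5*2^1, 84) = 10
  i=2: min(5*2^2, 84) = 20
  i=3: min(5*2^3, 84) = 40
  i=4: min(5*2^4, 84) = 80
  i=5: min(5*2^5, 84) = 84
  i=6: min(5*2^6, 84) = 84
  i=7: min(5*2^7, 84) = 84
  i=8: min(5*2^8, 84) = 84
  i=9: min(5*2^9, 84) = 84

Answer: 5 10 20 40 80 84 84 84 84 84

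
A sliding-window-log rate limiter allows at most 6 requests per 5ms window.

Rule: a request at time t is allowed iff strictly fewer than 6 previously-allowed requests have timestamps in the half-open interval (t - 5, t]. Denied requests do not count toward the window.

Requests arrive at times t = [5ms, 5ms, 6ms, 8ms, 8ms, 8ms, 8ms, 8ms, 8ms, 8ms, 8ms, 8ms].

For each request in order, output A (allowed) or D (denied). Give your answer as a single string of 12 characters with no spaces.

Answer: AAAAAADDDDDD

Derivation:
Tracking allowed requests in the window:
  req#1 t=5ms: ALLOW
  req#2 t=5ms: ALLOW
  req#3 t=6ms: ALLOW
  req#4 t=8ms: ALLOW
  req#5 t=8ms: ALLOW
  req#6 t=8ms: ALLOW
  req#7 t=8ms: DENY
  req#8 t=8ms: DENY
  req#9 t=8ms: DENY
  req#10 t=8ms: DENY
  req#11 t=8ms: DENY
  req#12 t=8ms: DENY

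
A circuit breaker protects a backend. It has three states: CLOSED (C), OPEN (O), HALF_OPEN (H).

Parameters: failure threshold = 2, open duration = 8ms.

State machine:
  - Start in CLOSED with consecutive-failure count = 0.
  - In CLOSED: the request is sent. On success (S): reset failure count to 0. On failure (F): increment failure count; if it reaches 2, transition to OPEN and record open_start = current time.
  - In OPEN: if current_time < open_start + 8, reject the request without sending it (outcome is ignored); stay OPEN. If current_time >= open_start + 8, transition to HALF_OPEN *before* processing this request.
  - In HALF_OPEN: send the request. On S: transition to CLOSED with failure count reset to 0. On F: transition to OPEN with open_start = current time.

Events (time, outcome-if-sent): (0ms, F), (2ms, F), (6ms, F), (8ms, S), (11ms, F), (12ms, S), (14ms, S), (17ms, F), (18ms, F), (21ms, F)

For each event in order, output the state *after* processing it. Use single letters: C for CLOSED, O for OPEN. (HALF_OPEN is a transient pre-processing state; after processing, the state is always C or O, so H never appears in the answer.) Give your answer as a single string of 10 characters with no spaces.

Answer: COOOOOOOOO

Derivation:
State after each event:
  event#1 t=0ms outcome=F: state=CLOSED
  event#2 t=2ms outcome=F: state=OPEN
  event#3 t=6ms outcome=F: state=OPEN
  event#4 t=8ms outcome=S: state=OPEN
  event#5 t=11ms outcome=F: state=OPEN
  event#6 t=12ms outcome=S: state=OPEN
  event#7 t=14ms outcome=S: state=OPEN
  event#8 t=17ms outcome=F: state=OPEN
  event#9 t=18ms outcome=F: state=OPEN
  event#10 t=21ms outcome=F: state=OPEN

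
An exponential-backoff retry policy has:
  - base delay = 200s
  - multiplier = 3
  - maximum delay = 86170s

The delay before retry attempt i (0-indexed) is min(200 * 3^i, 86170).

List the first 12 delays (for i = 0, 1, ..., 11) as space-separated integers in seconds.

Computing each delay:
  i=0: min(200*3^0, 86170) = 200
  i=1: min(200*3^1, 86170) = 600
  i=2: min(200*3^2, 86170) = 1800
  i=3: min(200*3^3, 86170) = 5400
  i=4: min(200*3^4, 86170) = 16200
  i=5: min(200*3^5, 86170) = 48600
  i=6: min(200*3^6, 86170) = 86170
  i=7: min(200*3^7, 86170) = 86170
  i=8: min(200*3^8, 86170) = 86170
  i=9: min(200*3^9, 86170) = 86170
  i=10: min(200*3^10, 86170) = 86170
  i=11: min(200*3^11, 86170) = 86170

Answer: 200 600 1800 5400 16200 48600 86170 86170 86170 86170 86170 86170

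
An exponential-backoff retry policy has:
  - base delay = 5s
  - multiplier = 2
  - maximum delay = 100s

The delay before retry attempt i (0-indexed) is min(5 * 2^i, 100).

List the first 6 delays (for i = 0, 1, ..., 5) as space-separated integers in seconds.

Computing each delay:
  i=0: min(5*2^0, 100) = 5
  i=1: min(5*2^1, 100) = 10
  i=2: min(5*2^2, 100) = 20
  i=3: min(5*2^3, 100) = 40
  i=4: min(5*2^4, 100) = 80
  i=5: min(5*2^5, 100) = 100

Answer: 5 10 20 40 80 100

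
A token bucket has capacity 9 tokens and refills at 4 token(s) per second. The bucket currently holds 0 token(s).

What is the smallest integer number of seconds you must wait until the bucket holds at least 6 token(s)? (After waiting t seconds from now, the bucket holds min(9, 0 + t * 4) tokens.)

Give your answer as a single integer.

Need 0 + t * 4 >= 6, so t >= 6/4.
Smallest integer t = ceil(6/4) = 2.

Answer: 2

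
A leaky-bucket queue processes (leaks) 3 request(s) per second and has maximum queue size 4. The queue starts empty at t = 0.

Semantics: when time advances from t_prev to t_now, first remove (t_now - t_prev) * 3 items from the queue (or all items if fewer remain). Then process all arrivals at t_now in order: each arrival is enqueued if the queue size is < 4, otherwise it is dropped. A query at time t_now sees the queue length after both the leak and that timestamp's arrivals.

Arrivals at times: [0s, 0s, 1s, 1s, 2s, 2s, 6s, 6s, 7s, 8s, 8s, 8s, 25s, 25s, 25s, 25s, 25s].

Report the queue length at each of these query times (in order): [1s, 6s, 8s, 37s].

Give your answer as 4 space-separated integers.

Queue lengths at query times:
  query t=1s: backlog = 2
  query t=6s: backlog = 2
  query t=8s: backlog = 3
  query t=37s: backlog = 0

Answer: 2 2 3 0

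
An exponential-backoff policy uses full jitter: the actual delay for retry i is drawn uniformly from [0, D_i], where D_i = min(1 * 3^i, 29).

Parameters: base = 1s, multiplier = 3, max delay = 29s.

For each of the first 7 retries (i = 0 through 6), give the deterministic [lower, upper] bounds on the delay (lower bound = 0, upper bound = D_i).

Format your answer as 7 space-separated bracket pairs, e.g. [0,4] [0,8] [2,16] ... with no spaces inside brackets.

Answer: [0,1] [0,3] [0,9] [0,27] [0,29] [0,29] [0,29]

Derivation:
Computing bounds per retry:
  i=0: D_i=min(1*3^0,29)=1, bounds=[0,1]
  i=1: D_i=min(1*3^1,29)=3, bounds=[0,3]
  i=2: D_i=min(1*3^2,29)=9, bounds=[0,9]
  i=3: D_i=min(1*3^3,29)=27, bounds=[0,27]
  i=4: D_i=min(1*3^4,29)=29, bounds=[0,29]
  i=5: D_i=min(1*3^5,29)=29, bounds=[0,29]
  i=6: D_i=min(1*3^6,29)=29, bounds=[0,29]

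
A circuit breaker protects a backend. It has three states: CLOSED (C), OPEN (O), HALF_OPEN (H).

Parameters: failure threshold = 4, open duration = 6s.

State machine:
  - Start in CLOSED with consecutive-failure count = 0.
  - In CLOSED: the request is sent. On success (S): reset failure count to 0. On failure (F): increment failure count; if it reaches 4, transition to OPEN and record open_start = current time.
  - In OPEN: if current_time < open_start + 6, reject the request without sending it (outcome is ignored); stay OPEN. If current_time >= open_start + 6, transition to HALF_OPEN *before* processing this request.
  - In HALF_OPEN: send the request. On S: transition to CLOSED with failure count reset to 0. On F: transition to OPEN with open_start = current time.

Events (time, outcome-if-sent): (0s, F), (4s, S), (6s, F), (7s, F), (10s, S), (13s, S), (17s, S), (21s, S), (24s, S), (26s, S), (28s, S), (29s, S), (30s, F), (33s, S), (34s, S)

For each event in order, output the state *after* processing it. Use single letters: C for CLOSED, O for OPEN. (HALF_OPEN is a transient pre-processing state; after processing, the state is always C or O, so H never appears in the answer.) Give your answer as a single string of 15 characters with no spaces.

State after each event:
  event#1 t=0s outcome=F: state=CLOSED
  event#2 t=4s outcome=S: state=CLOSED
  event#3 t=6s outcome=F: state=CLOSED
  event#4 t=7s outcome=F: state=CLOSED
  event#5 t=10s outcome=S: state=CLOSED
  event#6 t=13s outcome=S: state=CLOSED
  event#7 t=17s outcome=S: state=CLOSED
  event#8 t=21s outcome=S: state=CLOSED
  event#9 t=24s outcome=S: state=CLOSED
  event#10 t=26s outcome=S: state=CLOSED
  event#11 t=28s outcome=S: state=CLOSED
  event#12 t=29s outcome=S: state=CLOSED
  event#13 t=30s outcome=F: state=CLOSED
  event#14 t=33s outcome=S: state=CLOSED
  event#15 t=34s outcome=S: state=CLOSED

Answer: CCCCCCCCCCCCCCC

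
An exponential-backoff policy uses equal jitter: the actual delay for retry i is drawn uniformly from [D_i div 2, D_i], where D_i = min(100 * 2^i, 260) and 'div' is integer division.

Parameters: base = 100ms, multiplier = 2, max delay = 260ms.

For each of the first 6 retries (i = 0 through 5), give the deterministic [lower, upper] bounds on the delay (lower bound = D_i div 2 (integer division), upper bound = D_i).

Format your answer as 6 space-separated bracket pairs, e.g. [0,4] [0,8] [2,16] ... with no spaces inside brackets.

Computing bounds per retry:
  i=0: D_i=min(100*2^0,260)=100, bounds=[50,100]
  i=1: D_i=min(100*2^1,260)=200, bounds=[100,200]
  i=2: D_i=min(100*2^2,260)=260, bounds=[130,260]
  i=3: D_i=min(100*2^3,260)=260, bounds=[130,260]
  i=4: D_i=min(100*2^4,260)=260, bounds=[130,260]
  i=5: D_i=min(100*2^5,260)=260, bounds=[130,260]

Answer: [50,100] [100,200] [130,260] [130,260] [130,260] [130,260]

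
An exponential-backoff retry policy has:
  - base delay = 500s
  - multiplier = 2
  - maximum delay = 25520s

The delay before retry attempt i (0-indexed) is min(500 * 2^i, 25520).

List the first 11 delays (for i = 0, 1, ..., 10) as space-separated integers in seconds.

Answer: 500 1000 2000 4000 8000 16000 25520 25520 25520 25520 25520

Derivation:
Computing each delay:
  i=0: min(500*2^0, 25520) = 500
  i=1: min(500*2^1, 25520) = 1000
  i=2: min(500*2^2, 25520) = 2000
  i=3: min(500*2^3, 25520) = 4000
  i=4: min(500*2^4, 25520) = 8000
  i=5: min(500*2^5, 25520) = 16000
  i=6: min(500*2^6, 25520) = 25520
  i=7: min(500*2^7, 25520) = 25520
  i=8: min(500*2^8, 25520) = 25520
  i=9: min(500*2^9, 25520) = 25520
  i=10: min(500*2^10, 25520) = 25520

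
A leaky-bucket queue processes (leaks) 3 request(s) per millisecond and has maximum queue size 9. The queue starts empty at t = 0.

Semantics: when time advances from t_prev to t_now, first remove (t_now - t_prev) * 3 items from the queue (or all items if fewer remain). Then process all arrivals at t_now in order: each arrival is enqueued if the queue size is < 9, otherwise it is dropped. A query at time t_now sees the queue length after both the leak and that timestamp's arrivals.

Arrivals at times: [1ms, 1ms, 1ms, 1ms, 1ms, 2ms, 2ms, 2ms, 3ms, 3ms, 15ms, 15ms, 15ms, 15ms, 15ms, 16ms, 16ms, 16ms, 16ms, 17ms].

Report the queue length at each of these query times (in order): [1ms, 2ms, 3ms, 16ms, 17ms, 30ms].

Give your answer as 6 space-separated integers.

Queue lengths at query times:
  query t=1ms: backlog = 5
  query t=2ms: backlog = 5
  query t=3ms: backlog = 4
  query t=16ms: backlog = 6
  query t=17ms: backlog = 4
  query t=30ms: backlog = 0

Answer: 5 5 4 6 4 0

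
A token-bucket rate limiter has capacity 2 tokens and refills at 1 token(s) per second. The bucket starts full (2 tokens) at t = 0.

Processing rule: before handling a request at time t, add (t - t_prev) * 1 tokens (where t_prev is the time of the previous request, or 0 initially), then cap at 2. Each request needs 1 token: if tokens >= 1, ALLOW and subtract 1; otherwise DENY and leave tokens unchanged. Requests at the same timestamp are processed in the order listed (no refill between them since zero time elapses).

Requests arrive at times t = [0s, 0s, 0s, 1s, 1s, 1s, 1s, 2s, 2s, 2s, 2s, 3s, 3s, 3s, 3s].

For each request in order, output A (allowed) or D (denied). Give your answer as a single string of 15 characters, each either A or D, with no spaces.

Answer: AADADDDADDDADDD

Derivation:
Simulating step by step:
  req#1 t=0s: ALLOW
  req#2 t=0s: ALLOW
  req#3 t=0s: DENY
  req#4 t=1s: ALLOW
  req#5 t=1s: DENY
  req#6 t=1s: DENY
  req#7 t=1s: DENY
  req#8 t=2s: ALLOW
  req#9 t=2s: DENY
  req#10 t=2s: DENY
  req#11 t=2s: DENY
  req#12 t=3s: ALLOW
  req#13 t=3s: DENY
  req#14 t=3s: DENY
  req#15 t=3s: DENY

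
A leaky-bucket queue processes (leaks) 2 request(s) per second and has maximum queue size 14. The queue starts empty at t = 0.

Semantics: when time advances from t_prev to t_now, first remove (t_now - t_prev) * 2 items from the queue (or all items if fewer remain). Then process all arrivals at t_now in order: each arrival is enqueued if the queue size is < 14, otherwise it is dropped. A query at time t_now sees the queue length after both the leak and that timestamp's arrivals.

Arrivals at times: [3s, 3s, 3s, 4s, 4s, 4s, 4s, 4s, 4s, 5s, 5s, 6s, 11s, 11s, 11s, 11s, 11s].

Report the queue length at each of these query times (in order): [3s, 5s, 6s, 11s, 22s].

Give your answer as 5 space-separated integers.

Queue lengths at query times:
  query t=3s: backlog = 3
  query t=5s: backlog = 7
  query t=6s: backlog = 6
  query t=11s: backlog = 5
  query t=22s: backlog = 0

Answer: 3 7 6 5 0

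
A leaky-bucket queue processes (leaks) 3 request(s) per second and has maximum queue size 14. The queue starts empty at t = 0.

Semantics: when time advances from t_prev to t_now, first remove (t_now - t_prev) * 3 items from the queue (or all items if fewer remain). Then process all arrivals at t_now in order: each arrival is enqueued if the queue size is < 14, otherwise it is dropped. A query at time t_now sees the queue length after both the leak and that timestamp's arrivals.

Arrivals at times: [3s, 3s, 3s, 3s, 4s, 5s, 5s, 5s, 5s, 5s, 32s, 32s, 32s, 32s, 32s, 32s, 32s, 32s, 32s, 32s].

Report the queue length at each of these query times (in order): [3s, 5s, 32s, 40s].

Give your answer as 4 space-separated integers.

Answer: 4 5 10 0

Derivation:
Queue lengths at query times:
  query t=3s: backlog = 4
  query t=5s: backlog = 5
  query t=32s: backlog = 10
  query t=40s: backlog = 0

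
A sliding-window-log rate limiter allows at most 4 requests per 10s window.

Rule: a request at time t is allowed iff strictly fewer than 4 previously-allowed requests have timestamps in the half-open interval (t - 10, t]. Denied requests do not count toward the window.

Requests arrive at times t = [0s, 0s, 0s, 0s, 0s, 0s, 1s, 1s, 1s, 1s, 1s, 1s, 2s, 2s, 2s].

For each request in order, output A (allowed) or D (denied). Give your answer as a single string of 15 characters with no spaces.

Answer: AAAADDDDDDDDDDD

Derivation:
Tracking allowed requests in the window:
  req#1 t=0s: ALLOW
  req#2 t=0s: ALLOW
  req#3 t=0s: ALLOW
  req#4 t=0s: ALLOW
  req#5 t=0s: DENY
  req#6 t=0s: DENY
  req#7 t=1s: DENY
  req#8 t=1s: DENY
  req#9 t=1s: DENY
  req#10 t=1s: DENY
  req#11 t=1s: DENY
  req#12 t=1s: DENY
  req#13 t=2s: DENY
  req#14 t=2s: DENY
  req#15 t=2s: DENY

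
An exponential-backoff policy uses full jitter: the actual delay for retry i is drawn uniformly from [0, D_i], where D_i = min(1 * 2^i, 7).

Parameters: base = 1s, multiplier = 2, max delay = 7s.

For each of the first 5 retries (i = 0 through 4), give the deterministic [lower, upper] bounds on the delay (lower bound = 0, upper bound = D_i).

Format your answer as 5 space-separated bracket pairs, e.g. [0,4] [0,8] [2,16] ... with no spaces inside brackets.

Answer: [0,1] [0,2] [0,4] [0,7] [0,7]

Derivation:
Computing bounds per retry:
  i=0: D_i=min(1*2^0,7)=1, bounds=[0,1]
  i=1: D_i=min(1*2^1,7)=2, bounds=[0,2]
  i=2: D_i=min(1*2^2,7)=4, bounds=[0,4]
  i=3: D_i=min(1*2^3,7)=7, bounds=[0,7]
  i=4: D_i=min(1*2^4,7)=7, bounds=[0,7]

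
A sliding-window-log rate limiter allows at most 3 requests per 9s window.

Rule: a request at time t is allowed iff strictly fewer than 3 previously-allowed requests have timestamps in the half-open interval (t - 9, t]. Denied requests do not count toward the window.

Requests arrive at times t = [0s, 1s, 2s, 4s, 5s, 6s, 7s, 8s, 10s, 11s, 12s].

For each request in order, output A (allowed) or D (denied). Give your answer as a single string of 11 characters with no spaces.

Tracking allowed requests in the window:
  req#1 t=0s: ALLOW
  req#2 t=1s: ALLOW
  req#3 t=2s: ALLOW
  req#4 t=4s: DENY
  req#5 t=5s: DENY
  req#6 t=6s: DENY
  req#7 t=7s: DENY
  req#8 t=8s: DENY
  req#9 t=10s: ALLOW
  req#10 t=11s: ALLOW
  req#11 t=12s: ALLOW

Answer: AAADDDDDAAA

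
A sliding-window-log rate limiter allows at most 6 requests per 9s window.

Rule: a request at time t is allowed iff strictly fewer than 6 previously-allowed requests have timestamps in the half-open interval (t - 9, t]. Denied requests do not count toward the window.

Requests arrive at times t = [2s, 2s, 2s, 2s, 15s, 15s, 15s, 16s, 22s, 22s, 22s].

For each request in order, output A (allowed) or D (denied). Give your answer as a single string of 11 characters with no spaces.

Answer: AAAAAAAAAAD

Derivation:
Tracking allowed requests in the window:
  req#1 t=2s: ALLOW
  req#2 t=2s: ALLOW
  req#3 t=2s: ALLOW
  req#4 t=2s: ALLOW
  req#5 t=15s: ALLOW
  req#6 t=15s: ALLOW
  req#7 t=15s: ALLOW
  req#8 t=16s: ALLOW
  req#9 t=22s: ALLOW
  req#10 t=22s: ALLOW
  req#11 t=22s: DENY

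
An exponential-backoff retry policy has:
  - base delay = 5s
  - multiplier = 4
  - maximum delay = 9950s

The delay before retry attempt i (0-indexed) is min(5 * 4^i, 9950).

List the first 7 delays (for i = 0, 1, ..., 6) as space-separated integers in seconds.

Answer: 5 20 80 320 1280 5120 9950

Derivation:
Computing each delay:
  i=0: min(5*4^0, 9950) = 5
  i=1: min(5*4^1, 9950) = 20
  i=2: min(5*4^2, 9950) = 80
  i=3: min(5*4^3, 9950) = 320
  i=4: min(5*4^4, 9950) = 1280
  i=5: min(5*4^5, 9950) = 5120
  i=6: min(5*4^6, 9950) = 9950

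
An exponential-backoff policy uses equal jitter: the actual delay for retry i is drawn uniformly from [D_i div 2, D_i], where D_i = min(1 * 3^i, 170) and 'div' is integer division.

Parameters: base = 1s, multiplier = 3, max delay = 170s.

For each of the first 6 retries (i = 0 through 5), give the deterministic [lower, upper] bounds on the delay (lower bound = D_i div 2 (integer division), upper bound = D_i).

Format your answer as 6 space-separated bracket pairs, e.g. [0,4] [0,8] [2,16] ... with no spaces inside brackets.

Computing bounds per retry:
  i=0: D_i=min(1*3^0,170)=1, bounds=[0,1]
  i=1: D_i=min(1*3^1,170)=3, bounds=[1,3]
  i=2: D_i=min(1*3^2,170)=9, bounds=[4,9]
  i=3: D_i=min(1*3^3,170)=27, bounds=[13,27]
  i=4: D_i=min(1*3^4,170)=81, bounds=[40,81]
  i=5: D_i=min(1*3^5,170)=170, bounds=[85,170]

Answer: [0,1] [1,3] [4,9] [13,27] [40,81] [85,170]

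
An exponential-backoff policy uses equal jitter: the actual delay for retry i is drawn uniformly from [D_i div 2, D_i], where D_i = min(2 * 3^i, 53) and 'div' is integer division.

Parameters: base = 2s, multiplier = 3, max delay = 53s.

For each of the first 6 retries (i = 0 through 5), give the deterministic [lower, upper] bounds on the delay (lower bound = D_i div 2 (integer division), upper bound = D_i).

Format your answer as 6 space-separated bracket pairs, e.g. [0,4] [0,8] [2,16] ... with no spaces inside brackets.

Answer: [1,2] [3,6] [9,18] [26,53] [26,53] [26,53]

Derivation:
Computing bounds per retry:
  i=0: D_i=min(2*3^0,53)=2, bounds=[1,2]
  i=1: D_i=min(2*3^1,53)=6, bounds=[3,6]
  i=2: D_i=min(2*3^2,53)=18, bounds=[9,18]
  i=3: D_i=min(2*3^3,53)=53, bounds=[26,53]
  i=4: D_i=min(2*3^4,53)=53, bounds=[26,53]
  i=5: D_i=min(2*3^5,53)=53, bounds=[26,53]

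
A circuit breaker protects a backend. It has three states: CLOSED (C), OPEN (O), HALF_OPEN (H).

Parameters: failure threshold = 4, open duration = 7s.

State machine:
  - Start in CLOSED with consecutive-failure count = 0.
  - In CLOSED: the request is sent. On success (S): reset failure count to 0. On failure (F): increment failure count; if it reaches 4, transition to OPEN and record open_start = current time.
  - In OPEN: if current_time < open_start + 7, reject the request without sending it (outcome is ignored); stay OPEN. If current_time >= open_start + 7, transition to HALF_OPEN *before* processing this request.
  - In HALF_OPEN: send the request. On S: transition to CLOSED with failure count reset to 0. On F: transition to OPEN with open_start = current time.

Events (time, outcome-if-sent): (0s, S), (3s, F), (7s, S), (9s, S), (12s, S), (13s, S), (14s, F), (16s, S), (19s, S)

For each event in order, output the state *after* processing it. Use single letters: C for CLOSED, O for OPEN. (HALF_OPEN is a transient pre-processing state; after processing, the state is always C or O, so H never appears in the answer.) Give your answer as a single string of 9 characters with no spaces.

State after each event:
  event#1 t=0s outcome=S: state=CLOSED
  event#2 t=3s outcome=F: state=CLOSED
  event#3 t=7s outcome=S: state=CLOSED
  event#4 t=9s outcome=S: state=CLOSED
  event#5 t=12s outcome=S: state=CLOSED
  event#6 t=13s outcome=S: state=CLOSED
  event#7 t=14s outcome=F: state=CLOSED
  event#8 t=16s outcome=S: state=CLOSED
  event#9 t=19s outcome=S: state=CLOSED

Answer: CCCCCCCCC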